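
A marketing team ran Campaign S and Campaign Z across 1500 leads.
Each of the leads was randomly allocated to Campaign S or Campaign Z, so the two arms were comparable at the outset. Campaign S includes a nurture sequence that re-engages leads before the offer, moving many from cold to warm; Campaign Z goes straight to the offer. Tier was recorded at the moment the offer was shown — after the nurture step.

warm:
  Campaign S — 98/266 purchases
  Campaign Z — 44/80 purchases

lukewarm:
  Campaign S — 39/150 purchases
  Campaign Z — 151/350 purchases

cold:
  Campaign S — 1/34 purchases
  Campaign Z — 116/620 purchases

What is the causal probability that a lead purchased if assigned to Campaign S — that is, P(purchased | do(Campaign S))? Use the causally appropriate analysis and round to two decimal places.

0.31

The stratified and pooled comparisons disagree (Campaign Z wins within each engagement tier; Campaign S wins overall), so the answer turns on the causal role of engagement tier.
Engagement tier is downstream of the campaign. One should not condition on a consequence of treatment, so the overall rates are the right comparison.
So P(outcome | do(Campaign S)) is just the pooled rate for Campaign S: 138/450 = 0.307.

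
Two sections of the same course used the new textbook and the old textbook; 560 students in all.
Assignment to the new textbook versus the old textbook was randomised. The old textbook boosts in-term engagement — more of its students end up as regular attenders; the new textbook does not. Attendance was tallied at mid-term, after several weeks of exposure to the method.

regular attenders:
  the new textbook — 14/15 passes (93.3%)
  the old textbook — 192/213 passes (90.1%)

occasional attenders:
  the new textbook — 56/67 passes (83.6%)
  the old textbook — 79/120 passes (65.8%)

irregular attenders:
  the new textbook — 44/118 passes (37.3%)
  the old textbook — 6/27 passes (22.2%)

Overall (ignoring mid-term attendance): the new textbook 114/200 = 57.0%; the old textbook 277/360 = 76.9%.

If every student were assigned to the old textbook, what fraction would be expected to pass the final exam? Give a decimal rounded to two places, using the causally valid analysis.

Mid-term attendance lies on the pathway teaching method → mid-term attendance → outcome, so adjusting for it blocks the indirect effect. For the total causal effect of teaching method, use the unadjusted pooled rates.
So P(outcome | do(the old textbook)) is just the pooled rate for the old textbook: 277/360 = 0.769.

0.77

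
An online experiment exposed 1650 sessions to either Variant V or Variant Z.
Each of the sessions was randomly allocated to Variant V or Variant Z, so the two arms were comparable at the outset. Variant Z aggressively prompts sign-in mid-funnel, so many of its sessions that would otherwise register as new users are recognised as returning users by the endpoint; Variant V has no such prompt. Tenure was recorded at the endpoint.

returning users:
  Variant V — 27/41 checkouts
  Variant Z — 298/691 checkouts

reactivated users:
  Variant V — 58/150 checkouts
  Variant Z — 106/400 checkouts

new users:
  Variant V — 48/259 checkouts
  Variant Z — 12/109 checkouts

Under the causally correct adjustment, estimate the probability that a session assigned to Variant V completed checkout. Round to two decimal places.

0.30

Because the variant influences user tenure, user tenure is a post-treatment mediator, not a confounder. Stratifying on it would bias the estimate; the causal effect is the crude pooled difference.
So P(outcome | do(Variant V)) is just the pooled rate for Variant V: 133/450 = 0.296.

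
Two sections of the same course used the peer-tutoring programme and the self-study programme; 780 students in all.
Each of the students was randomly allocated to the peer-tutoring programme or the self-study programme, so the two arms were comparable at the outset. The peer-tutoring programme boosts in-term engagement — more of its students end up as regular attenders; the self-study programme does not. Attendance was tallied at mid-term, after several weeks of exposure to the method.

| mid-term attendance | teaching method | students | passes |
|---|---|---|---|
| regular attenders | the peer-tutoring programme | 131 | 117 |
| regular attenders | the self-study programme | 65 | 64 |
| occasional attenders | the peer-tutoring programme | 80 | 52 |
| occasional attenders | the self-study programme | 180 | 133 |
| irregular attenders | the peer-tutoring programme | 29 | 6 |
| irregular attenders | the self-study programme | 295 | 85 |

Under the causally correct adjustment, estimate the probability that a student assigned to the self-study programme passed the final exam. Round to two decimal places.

0.52

The stratified and pooled comparisons disagree (the self-study programme wins within each mid-term attendance; the peer-tutoring programme wins overall), so the answer turns on the causal role of mid-term attendance.
Mid-term attendance lies on the pathway teaching method → mid-term attendance → outcome, so adjusting for it blocks the indirect effect. For the total causal effect of teaching method, use the unadjusted pooled rates.
So P(outcome | do(the self-study programme)) is just the pooled rate for the self-study programme: 282/540 = 0.522.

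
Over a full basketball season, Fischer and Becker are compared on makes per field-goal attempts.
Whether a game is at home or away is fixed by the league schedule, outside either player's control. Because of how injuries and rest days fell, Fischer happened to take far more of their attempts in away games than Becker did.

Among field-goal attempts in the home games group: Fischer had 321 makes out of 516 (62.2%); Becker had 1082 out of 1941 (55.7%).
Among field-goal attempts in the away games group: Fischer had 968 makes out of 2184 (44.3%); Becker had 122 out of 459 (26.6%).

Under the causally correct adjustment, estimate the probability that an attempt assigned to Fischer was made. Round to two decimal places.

0.53

Within every game venue level Fischer has the higher rate, yet pooled Becker does — Simpson's reversal.
Here game venue is a common cause — it drives both which player a case falls under and the outcome. The crude comparison mixes populations; the stratum-specific rates are the causally relevant ones.
Standardising Fischer to the population game venue mix: 0.482·321/516 + 0.518·968/2184 = 0.529.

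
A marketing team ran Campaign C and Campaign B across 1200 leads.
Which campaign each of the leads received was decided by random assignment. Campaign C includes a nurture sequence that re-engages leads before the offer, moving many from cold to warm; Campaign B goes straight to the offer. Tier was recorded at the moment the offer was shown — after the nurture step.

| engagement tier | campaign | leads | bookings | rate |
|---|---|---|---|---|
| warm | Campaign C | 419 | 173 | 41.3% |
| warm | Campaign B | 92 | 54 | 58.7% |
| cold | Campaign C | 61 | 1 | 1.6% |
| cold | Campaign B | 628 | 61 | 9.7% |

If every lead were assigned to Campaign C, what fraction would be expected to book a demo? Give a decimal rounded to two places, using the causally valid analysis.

The stratified and pooled comparisons disagree (Campaign B wins within each engagement tier; Campaign C wins overall), so the answer turns on the causal role of engagement tier.
Engagement tier is recorded after the campaign and is itself shifted by it — it sits on the causal path from campaign to outcome. Conditioning on a mediator would strip out part of the effect we want; the pooled comparison gives the total causal effect.
So P(outcome | do(Campaign C)) is just the pooled rate for Campaign C: 174/480 = 0.362.

0.36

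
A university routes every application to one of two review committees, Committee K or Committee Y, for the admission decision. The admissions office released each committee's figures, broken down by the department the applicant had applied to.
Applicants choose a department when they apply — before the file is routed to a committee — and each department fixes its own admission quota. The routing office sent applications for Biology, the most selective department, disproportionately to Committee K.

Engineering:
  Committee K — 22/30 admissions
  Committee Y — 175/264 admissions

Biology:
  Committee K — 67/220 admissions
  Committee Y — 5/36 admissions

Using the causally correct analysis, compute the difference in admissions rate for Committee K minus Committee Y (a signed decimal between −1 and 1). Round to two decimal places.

Committee K is higher inside every department stratum but Committee Y is higher in aggregate. Whether to stratify depends on how department relates to the review committee.
Department is set before the review committee has any effect — it is not caused by the review committee — and it independently drives the outcome. That makes it a confounder, so the causal comparison is within department levels.
Adjusting over the population distribution of department: 0.535·(0.733−0.663) + 0.465·(0.305−0.139) = +0.115.

+0.11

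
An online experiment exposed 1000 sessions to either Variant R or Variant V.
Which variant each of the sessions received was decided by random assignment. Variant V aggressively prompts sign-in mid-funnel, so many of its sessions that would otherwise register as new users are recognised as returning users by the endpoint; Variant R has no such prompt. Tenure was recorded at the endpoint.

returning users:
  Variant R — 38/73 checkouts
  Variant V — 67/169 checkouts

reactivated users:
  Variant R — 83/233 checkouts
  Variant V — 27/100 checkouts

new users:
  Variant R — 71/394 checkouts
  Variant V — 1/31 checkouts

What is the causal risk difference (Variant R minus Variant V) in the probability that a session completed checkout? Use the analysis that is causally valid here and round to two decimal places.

-0.04

User tenure is downstream of the variant. One should not condition on a consequence of treatment, so the overall rates are the right comparison.
The causal difference is the pooled difference: 0.274 − 0.317 = -0.042.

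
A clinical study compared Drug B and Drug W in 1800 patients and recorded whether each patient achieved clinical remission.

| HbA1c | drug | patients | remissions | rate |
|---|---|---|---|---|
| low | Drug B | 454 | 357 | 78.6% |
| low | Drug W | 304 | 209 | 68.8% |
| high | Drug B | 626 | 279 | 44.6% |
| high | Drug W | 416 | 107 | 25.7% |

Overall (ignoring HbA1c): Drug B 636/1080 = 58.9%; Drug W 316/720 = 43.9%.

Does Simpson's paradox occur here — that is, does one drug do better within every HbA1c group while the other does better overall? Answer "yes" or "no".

Within each HbA1c level (low 78.6% vs 68.8%; high 44.6% vs 25.7%), Drug B has the higher rate every time. Pooled: 58.9% vs 43.9% — Drug B has the higher rate overall. They agree.

no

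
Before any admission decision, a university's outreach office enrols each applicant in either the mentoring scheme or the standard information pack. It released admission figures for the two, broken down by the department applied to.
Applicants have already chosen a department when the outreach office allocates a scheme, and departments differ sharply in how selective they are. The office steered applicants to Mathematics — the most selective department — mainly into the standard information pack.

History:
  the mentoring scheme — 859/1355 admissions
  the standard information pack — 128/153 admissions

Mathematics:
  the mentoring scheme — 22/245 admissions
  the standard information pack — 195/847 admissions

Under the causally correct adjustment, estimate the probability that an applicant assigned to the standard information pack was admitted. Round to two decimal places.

0.58

Since department is a pre-existing factor (not a product of the outreach scheme) and it affects the outcome on its own, it is a confounder. The stratified rates, not the pooled rate, identify the causal effect.
Standardising the standard information pack to the population department mix: 0.580·128/153 + 0.420·195/847 = 0.582.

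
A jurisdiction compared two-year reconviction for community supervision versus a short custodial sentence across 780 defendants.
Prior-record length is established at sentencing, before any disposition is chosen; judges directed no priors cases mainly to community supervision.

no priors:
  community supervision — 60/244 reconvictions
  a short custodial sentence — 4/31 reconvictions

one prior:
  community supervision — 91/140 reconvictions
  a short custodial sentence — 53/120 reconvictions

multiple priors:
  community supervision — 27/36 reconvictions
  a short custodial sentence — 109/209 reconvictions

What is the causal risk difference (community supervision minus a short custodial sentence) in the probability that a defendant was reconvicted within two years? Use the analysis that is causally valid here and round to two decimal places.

+0.18

Since prior-record length is a pre-existing factor (not a product of the disposition) and it affects the outcome on its own, it is a confounder. The stratified rates, not the pooled rate, identify the causal effect.
Adjusting over the population distribution of prior-record length: 0.353·(0.246−0.129) + 0.333·(0.650−0.442) + 0.314·(0.750−0.522) = +0.182.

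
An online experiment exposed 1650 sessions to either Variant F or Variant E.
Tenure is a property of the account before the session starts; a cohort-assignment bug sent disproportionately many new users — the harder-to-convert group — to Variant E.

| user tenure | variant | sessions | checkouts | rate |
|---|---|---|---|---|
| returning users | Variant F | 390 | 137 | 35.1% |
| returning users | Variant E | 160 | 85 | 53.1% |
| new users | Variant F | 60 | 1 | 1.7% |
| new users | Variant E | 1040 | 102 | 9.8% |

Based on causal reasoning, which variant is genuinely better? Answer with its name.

Variant E

Since user tenure is a pre-existing factor (not a product of the variant) and it affects the outcome on its own, it is a confounder. The stratified rates, not the pooled rate, identify the causal effect.
Within each level — returning users: 35.1% vs 53.1%; new users: 1.7% vs 9.8% — Variant E is higher every time.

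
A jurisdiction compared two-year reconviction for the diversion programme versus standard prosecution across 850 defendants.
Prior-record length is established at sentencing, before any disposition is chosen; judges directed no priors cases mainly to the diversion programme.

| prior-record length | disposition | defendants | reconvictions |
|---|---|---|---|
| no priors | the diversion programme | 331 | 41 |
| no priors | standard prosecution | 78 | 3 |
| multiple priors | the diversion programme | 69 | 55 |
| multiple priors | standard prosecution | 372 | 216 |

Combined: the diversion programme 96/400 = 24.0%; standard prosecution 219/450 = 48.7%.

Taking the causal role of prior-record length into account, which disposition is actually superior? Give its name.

standard prosecution

The prior-record length-specific comparison favours standard prosecution throughout, but the pooled figures favour the diversion programme. The question is whether to condition on prior-record length.
The imbalance in prior-record length arose from how defendants were allocated, not from anything the disposition did; and prior-record length independently affects the outcome. The pooled gap is confounded — condition on prior-record length.
Within each level — no priors: 12.4% vs 3.8%; multiple priors: 79.7% vs 58.1% — standard prosecution is lower every time.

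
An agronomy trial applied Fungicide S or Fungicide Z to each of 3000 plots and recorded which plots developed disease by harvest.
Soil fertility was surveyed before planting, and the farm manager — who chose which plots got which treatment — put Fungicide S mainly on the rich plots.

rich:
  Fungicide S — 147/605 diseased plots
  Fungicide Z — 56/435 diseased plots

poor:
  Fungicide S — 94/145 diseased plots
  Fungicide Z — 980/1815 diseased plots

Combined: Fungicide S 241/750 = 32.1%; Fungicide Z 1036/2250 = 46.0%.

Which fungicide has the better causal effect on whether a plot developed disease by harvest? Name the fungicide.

Fungicide Z

Since soil fertility is a pre-existing factor (not a product of the fungicide) and it affects the outcome on its own, it is a confounder. The stratified rates, not the pooled rate, identify the causal effect.
Within each level — rich: 24.3% vs 12.9%; poor: 64.8% vs 54.0% — Fungicide Z is lower every time.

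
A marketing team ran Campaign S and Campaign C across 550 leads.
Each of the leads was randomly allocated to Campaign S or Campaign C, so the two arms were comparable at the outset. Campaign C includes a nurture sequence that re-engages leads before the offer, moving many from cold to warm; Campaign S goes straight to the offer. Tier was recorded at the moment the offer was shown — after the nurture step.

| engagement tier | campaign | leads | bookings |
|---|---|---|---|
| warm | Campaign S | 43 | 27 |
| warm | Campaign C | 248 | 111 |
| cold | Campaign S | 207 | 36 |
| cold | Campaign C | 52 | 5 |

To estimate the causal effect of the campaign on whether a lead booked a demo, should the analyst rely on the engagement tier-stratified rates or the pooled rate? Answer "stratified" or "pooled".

pooled

Engagement tier is downstream of the campaign. One should not condition on a consequence of treatment, so the overall rates are the right comparison.
Pooled: Campaign S 25.2% vs Campaign C 38.7%; Campaign C is higher overall.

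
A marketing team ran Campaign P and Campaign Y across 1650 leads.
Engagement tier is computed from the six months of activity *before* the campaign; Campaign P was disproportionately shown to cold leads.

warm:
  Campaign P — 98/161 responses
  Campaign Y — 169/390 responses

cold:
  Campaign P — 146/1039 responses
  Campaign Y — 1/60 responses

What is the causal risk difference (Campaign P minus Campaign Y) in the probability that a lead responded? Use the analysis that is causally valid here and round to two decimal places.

The engagement tier-specific comparison favours Campaign P throughout, but the pooled figures favour Campaign Y. The question is whether to condition on engagement tier.
Engagement tier satisfies the back-door criterion: it is not a descendant of the campaign, and it blocks the spurious path from campaign to outcome. Adjusting for it (i.e., using the within-engagement tier rates) gives the causal effect.
Adjusting over the population distribution of engagement tier: 0.334·(0.609−0.433) + 0.666·(0.141−0.017) = +0.141.

+0.14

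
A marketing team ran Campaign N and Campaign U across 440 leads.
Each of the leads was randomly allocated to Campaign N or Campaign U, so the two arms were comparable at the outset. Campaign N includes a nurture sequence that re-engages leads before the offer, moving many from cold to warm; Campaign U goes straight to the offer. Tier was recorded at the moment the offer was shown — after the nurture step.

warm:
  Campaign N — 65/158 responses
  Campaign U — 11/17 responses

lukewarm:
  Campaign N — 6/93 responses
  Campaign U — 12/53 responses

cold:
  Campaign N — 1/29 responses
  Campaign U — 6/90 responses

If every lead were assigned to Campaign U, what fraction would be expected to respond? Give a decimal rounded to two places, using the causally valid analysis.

0.18

Within every engagement tier level Campaign U has the higher rate, yet pooled Campaign N does — Simpson's reversal.
The distribution of engagement tier is itself part of what the campaign does — it is an intermediate outcome. Holding it fixed would remove that part of the effect; the total effect is the pooled difference.
So P(outcome | do(Campaign U)) is just the pooled rate for Campaign U: 29/160 = 0.181.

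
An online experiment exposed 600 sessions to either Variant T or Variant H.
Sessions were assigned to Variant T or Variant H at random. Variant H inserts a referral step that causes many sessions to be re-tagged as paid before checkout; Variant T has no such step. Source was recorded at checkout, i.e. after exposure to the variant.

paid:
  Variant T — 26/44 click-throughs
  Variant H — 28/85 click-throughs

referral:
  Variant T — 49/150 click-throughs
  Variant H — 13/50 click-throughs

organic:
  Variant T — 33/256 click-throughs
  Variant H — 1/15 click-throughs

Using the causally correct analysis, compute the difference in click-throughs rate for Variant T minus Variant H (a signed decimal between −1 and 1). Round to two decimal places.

-0.04

The distribution of traffic source is itself part of what the variant does — it is an intermediate outcome. Holding it fixed would remove that part of the effect; the total effect is the pooled difference.
The causal difference is the pooled difference: 0.240 − 0.280 = -0.040.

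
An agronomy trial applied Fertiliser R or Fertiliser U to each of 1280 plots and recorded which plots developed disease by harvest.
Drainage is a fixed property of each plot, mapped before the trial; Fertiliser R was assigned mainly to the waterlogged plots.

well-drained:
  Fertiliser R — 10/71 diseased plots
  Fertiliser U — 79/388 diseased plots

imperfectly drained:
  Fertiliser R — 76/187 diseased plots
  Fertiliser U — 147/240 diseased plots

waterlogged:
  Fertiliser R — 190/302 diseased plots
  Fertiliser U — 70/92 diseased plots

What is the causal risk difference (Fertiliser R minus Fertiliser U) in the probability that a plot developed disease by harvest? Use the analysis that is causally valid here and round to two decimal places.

Field drainage satisfies the back-door criterion: it is not a descendant of the fertiliser, and it blocks the spurious path from fertiliser to outcome. Adjusting for it (i.e., using the within-field drainage rates) gives the causal effect.
Adjusting over the population distribution of field drainage: 0.359·(0.141−0.204) + 0.334·(0.406−0.613) + 0.308·(0.629−0.761) = -0.132.

-0.13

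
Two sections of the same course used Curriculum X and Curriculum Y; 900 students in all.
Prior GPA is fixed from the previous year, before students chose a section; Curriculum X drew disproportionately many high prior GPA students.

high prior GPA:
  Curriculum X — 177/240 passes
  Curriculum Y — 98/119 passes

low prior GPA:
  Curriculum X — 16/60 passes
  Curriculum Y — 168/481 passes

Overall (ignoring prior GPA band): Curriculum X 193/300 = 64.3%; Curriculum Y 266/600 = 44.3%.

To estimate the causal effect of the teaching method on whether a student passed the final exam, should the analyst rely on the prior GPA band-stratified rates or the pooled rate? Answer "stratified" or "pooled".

stratified

The prior GPA band-specific comparison favours Curriculum Y throughout, but the pooled figures favour Curriculum X. The question is whether to condition on prior GPA band.
Prior GPA band is set before the teaching method has any effect — it is not caused by the teaching method — and it independently drives the outcome. That makes it a confounder, so the causal comparison is within prior GPA band levels.
Within each level — high prior GPA: 73.8% vs 82.4%; low prior GPA: 26.7% vs 34.9% — Curriculum Y is higher every time.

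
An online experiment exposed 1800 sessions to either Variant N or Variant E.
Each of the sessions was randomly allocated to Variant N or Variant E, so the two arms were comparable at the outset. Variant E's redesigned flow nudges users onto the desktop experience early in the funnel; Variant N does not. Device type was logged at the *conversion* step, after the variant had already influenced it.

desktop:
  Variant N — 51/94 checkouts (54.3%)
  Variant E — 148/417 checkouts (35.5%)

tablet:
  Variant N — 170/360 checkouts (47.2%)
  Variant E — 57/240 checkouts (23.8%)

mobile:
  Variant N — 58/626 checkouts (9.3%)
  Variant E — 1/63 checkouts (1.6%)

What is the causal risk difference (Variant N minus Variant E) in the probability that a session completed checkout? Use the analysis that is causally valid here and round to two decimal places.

Device type here is a post-treatment variable shaped by the variant; conditioning on it would introduce bias rather than remove it. The overall comparison is the causal one.
The causal difference is the pooled difference: 0.258 − 0.286 = -0.028.

-0.03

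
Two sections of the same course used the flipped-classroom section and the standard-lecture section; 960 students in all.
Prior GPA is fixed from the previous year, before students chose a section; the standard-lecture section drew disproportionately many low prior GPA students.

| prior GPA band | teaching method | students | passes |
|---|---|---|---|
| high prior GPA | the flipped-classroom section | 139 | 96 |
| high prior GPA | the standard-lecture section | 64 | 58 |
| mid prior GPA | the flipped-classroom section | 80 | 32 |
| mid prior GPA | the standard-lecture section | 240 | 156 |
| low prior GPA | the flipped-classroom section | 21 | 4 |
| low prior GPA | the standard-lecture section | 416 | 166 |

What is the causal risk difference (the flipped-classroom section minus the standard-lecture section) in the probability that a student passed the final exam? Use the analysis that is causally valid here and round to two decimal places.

-0.22

Prior GPA band differs across teaching methods for reasons unrelated to any effect of the teaching method itself, and it separately predicts the outcome — a classic confounder. We must compare within prior GPA band levels.
Adjusting over the population distribution of prior GPA band: 0.211·(0.691−0.906) + 0.333·(0.400−0.650) + 0.455·(0.190−0.399) = -0.224.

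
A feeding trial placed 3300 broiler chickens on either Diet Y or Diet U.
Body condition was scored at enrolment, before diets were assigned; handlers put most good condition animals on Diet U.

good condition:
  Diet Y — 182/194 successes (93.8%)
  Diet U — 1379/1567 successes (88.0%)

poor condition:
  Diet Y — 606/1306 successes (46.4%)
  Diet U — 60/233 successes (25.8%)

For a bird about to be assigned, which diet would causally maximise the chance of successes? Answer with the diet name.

Within every starting body condition level Diet Y has the higher rate, yet pooled Diet U does — Simpson's reversal.
Starting body condition satisfies the back-door criterion: it is not a descendant of the diet, and it blocks the spurious path from diet to outcome. Adjusting for it (i.e., using the within-starting body condition rates) gives the causal effect.
Within each level — good condition: 93.8% vs 88.0%; poor condition: 46.4% vs 25.8% — Diet Y is higher every time.

Diet Y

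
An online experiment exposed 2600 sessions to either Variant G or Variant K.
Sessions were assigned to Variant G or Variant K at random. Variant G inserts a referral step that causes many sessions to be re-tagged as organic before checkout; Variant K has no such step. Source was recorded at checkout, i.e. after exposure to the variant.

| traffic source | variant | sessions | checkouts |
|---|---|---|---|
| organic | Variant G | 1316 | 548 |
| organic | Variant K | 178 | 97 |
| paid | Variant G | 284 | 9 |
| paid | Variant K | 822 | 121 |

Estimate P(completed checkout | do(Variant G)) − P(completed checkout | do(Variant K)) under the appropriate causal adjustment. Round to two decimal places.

+0.13

The distribution of traffic source is itself part of what the variant does — it is an intermediate outcome. Holding it fixed would remove that part of the effect; the total effect is the pooled difference.
The causal difference is the pooled difference: 0.348 − 0.218 = +0.130.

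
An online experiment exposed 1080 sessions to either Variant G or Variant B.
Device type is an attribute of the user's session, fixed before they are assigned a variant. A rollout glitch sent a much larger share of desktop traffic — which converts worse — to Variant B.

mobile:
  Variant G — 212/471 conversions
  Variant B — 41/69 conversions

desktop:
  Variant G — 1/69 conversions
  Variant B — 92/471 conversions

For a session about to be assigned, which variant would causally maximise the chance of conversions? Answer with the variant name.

The stratified and pooled comparisons disagree (Variant B wins within each device type; Variant G wins overall), so the answer turns on the causal role of device type.
Here device type is a common cause — it drives both which variant a case falls under and the outcome. The crude comparison mixes populations; the stratum-specific rates are the causally relevant ones.
Within each level — mobile: 45.0% vs 59.4%; desktop: 1.4% vs 19.5% — Variant B is higher every time.

Variant B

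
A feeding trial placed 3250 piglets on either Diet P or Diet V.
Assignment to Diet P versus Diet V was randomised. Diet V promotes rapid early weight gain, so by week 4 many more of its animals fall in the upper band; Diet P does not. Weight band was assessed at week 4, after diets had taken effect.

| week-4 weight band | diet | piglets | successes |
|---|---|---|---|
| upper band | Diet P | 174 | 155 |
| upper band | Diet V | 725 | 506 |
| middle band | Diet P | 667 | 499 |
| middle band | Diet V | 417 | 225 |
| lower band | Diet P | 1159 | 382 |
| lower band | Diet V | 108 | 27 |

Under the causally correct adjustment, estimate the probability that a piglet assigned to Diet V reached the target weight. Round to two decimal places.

0.61

Diet P is higher inside every week-4 weight band stratum but Diet V is higher in aggregate. Whether to stratify depends on how week-4 weight band relates to the diet.
Stratifying would compare diets among piglets the diets themselves sorted into week-4 weight band groups — a form of selection on an intermediate. The unconditioned pooled rates give the total causal effect.
So P(outcome | do(Diet V)) is just the pooled rate for Diet V: 758/1250 = 0.606.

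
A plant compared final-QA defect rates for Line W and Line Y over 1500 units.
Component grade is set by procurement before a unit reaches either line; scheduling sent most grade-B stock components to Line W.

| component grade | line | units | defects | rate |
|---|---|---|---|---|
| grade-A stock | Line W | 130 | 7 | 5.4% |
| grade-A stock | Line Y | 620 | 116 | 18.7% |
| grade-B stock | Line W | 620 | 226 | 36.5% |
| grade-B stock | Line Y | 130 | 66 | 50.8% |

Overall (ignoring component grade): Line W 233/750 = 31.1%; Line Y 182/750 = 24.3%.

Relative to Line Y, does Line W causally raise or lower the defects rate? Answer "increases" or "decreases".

decreases

Here component grade is a common cause — it drives both which line a case falls under and the outcome. The crude comparison mixes populations; the stratum-specific rates are the causally relevant ones.
Within each level — grade-A stock: 5.4% vs 18.7%; grade-B stock: 36.5% vs 50.8% — Line W is lower every time.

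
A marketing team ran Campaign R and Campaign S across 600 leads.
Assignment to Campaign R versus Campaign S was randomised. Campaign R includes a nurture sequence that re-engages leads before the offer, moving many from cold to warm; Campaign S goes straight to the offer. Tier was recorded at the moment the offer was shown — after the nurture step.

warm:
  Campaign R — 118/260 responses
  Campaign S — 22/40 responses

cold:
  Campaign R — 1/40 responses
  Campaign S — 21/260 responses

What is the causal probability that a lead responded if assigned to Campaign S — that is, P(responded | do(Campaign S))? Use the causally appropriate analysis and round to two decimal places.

0.14

The stratified and pooled comparisons disagree (Campaign S wins within each engagement tier; Campaign R wins overall), so the answer turns on the causal role of engagement tier.
Engagement tier is downstream of the campaign. One should not condition on a consequence of treatment, so the overall rates are the right comparison.
So P(outcome | do(Campaign S)) is just the pooled rate for Campaign S: 43/300 = 0.143.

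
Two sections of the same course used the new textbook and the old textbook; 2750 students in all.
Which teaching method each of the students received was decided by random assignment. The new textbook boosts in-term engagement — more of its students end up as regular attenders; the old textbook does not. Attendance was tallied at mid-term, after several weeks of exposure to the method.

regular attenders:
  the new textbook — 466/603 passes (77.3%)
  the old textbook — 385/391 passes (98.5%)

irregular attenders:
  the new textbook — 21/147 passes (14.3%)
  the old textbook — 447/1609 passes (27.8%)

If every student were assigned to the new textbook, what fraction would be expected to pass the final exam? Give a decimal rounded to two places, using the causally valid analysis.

0.65

The mid-term attendance-specific comparison favours the old textbook throughout, but the pooled figures favour the new textbook. The question is whether to condition on mid-term attendance.
Mid-term attendance is recorded after the teaching method and is itself shifted by it — it sits on the causal path from teaching method to outcome. Conditioning on a mediator would strip out part of the effect we want; the pooled comparison gives the total causal effect.
So P(outcome | do(the new textbook)) is just the pooled rate for the new textbook: 487/750 = 0.649.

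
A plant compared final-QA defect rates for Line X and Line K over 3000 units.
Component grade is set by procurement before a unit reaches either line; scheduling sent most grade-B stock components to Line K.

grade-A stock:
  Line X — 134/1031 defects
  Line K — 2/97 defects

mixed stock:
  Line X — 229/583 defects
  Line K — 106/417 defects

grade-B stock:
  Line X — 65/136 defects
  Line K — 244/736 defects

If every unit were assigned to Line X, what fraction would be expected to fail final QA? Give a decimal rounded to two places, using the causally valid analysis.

Component grade is set before the line has any effect — it is not caused by the line — and it independently drives the outcome. That makes it a confounder, so the causal comparison is within component grade levels.
Standardising Line X to the population component grade mix: 0.376·134/1031 + 0.333·229/583 + 0.291·65/136 = 0.319.

0.32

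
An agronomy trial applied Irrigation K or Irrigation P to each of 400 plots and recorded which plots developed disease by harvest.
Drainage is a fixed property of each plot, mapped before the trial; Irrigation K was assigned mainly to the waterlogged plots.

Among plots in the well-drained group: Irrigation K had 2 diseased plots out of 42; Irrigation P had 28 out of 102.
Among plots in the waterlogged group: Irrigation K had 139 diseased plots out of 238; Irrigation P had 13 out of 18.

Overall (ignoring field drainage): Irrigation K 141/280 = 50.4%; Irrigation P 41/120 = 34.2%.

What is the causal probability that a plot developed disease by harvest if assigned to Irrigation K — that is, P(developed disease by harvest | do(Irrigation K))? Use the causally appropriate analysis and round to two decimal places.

0.39

Within every field drainage level Irrigation K has the lower rate, yet pooled Irrigation P does — Simpson's reversal.
The imbalance in field drainage arose from how plots were allocated, not from anything the irrigation did; and field drainage independently affects the outcome. The pooled gap is confounded — condition on field drainage.
Standardising Irrigation K to the population field drainage mix: 0.360·2/42 + 0.640·139/238 = 0.391.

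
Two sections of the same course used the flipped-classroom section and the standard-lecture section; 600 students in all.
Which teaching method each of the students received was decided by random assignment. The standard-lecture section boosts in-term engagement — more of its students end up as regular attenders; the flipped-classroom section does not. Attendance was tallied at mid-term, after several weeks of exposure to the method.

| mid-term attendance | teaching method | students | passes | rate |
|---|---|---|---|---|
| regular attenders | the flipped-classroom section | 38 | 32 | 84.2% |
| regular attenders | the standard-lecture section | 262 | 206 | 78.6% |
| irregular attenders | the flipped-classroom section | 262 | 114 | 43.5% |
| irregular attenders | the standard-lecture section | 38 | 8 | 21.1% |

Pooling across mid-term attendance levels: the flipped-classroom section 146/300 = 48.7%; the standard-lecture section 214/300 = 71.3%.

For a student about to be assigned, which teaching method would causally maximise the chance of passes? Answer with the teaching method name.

the flipped-classroom section is higher inside every mid-term attendance stratum but the standard-lecture section is higher in aggregate. Whether to stratify depends on how mid-term attendance relates to the teaching method.
Mid-term attendance is downstream of the teaching method. One should not condition on a consequence of treatment, so the overall rates are the right comparison.
Pooled: the flipped-classroom section 48.7% vs the standard-lecture section 71.3%; the standard-lecture section is higher overall.

the standard-lecture section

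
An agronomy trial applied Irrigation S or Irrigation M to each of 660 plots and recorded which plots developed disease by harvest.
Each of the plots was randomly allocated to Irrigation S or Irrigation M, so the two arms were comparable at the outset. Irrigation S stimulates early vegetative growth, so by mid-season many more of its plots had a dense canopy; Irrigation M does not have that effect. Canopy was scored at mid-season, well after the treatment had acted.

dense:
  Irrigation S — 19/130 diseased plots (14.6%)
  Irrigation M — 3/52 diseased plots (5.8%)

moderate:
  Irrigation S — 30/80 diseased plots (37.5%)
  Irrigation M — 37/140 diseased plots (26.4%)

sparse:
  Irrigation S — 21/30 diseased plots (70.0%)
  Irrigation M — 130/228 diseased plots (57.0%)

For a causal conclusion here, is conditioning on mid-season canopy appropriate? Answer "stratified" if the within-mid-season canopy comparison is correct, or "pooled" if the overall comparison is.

pooled

The mid-season canopy-specific comparison favours Irrigation M throughout, but the pooled figures favour Irrigation S. The question is whether to condition on mid-season canopy.
The distribution of mid-season canopy is itself part of what the irrigation does — it is an intermediate outcome. Holding it fixed would remove that part of the effect; the total effect is the pooled difference.
Pooled: Irrigation S 29.2% vs Irrigation M 40.5%; Irrigation S is lower overall.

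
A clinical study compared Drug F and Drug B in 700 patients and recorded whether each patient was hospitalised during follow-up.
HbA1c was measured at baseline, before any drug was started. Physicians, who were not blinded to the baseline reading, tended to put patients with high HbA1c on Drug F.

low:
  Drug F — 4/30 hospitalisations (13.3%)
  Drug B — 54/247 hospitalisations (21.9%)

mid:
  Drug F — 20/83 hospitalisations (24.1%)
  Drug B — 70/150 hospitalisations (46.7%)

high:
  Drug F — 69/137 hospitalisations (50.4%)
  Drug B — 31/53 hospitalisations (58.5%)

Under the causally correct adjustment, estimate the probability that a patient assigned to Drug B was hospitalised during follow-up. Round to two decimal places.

Nothing the drug does changes HbA1c; the imbalance is an allocation artefact. With HbA1c also predicting the outcome, the pooled figure is confounded, and the within-stratum comparison is the causal one.
Standardising Drug B to the population HbA1c mix: 0.396·54/247 + 0.333·70/150 + 0.271·31/53 = 0.401.

0.40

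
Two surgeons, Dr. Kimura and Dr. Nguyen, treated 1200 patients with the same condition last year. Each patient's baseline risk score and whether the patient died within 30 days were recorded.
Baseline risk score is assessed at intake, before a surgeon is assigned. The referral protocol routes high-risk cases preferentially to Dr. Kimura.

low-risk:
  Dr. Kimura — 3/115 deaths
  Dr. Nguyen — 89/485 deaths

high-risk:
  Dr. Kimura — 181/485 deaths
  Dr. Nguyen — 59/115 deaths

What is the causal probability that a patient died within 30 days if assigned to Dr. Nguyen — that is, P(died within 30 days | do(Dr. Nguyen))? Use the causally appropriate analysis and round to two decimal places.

0.35

Dr. Kimura is lower inside every baseline risk score stratum but Dr. Nguyen is lower in aggregate. Whether to stratify depends on how baseline risk score relates to the surgeon.
Here baseline risk score is a common cause — it drives both which surgeon a case falls under and the outcome. The crude comparison mixes populations; the stratum-specific rates are the causally relevant ones.
Standardising Dr. Nguyen to the population baseline risk score mix: 0.500·89/485 + 0.500·59/115 = 0.348.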